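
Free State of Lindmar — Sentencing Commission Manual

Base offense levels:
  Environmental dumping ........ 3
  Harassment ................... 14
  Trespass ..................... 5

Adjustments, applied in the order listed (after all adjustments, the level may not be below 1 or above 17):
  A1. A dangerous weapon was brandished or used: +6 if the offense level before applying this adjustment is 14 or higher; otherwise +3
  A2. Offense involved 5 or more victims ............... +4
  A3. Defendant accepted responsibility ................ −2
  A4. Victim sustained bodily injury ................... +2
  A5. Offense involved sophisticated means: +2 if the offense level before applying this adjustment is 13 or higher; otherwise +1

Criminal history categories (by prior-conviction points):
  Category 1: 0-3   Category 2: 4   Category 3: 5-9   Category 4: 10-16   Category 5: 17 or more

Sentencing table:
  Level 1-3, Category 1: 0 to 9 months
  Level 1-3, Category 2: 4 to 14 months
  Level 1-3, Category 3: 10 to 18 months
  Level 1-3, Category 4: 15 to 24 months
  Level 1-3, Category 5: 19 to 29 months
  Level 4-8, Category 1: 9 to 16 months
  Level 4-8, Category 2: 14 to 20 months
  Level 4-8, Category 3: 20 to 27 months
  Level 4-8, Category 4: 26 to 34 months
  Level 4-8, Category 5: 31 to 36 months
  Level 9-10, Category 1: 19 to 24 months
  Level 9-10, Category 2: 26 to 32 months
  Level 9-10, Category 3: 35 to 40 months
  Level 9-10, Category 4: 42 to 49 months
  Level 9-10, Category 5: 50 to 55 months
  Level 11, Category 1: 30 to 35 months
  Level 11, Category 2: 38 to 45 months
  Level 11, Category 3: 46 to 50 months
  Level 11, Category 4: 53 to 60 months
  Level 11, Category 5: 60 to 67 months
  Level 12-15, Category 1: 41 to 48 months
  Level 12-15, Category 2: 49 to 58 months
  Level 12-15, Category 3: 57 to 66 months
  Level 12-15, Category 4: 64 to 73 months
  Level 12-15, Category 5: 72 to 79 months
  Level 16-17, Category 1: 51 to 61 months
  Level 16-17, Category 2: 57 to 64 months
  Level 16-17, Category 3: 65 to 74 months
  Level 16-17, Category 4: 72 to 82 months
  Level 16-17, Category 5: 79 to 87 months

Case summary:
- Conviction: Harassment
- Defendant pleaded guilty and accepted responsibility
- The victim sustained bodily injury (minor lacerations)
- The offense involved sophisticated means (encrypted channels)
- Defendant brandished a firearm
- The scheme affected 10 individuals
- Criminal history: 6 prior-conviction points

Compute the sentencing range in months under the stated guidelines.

Base offense level for harassment: 14.
A1 applies (level before this adjustment is 14 ≥ 14, so +6): 14 + 6 = 20.
A2 applies: 20 + 4 = 24.
A3 applies: 24 − 2 = 22.
A4 applies: 22 + 2 = 24.
A5 applies (level before this adjustment is 24 ≥ 13, so +2): 24 + 2 = 26.
Level 26 exceeds the maximum of 17; capped at 17.
Final offense level: 17.
Criminal history: 6 prior points → Category 3 (5-9).
Level 17 falls in the 16-17 band.
Grid: Level 16-17 × Category 3 = 65-74 months.

65-74 months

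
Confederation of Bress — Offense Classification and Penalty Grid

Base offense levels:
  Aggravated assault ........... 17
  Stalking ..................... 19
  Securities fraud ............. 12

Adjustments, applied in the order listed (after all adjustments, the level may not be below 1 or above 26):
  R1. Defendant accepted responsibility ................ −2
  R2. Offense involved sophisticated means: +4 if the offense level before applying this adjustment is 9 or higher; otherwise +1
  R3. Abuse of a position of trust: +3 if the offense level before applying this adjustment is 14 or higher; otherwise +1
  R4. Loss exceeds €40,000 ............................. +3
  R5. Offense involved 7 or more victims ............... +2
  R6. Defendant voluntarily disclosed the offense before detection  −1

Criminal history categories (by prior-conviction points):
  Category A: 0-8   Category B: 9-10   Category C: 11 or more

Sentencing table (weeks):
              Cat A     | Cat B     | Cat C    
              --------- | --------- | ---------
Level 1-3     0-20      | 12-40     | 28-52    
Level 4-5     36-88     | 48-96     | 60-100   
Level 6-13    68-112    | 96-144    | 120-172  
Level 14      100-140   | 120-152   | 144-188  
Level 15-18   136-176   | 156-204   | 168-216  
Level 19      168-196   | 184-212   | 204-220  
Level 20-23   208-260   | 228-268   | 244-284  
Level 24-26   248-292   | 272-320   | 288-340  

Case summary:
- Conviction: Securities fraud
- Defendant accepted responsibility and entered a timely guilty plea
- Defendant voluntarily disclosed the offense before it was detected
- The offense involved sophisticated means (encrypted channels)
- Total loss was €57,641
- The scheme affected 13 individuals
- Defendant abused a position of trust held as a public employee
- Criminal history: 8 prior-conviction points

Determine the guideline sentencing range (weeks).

Base offense level for securities fraud: 12.
R1 applies: 12 − 2 = 10.
R2 applies (level before this adjustment is 10 ≥ 9, so +4): 10 + 4 = 14.
R3 applies (level before this adjustment is 14 ≥ 14, so +3): 14 + 3 = 17.
R4 applies: 17 + 3 = 20.
R5 applies: 20 + 2 = 22.
R6 applies: 22 − 1 = 21.
Final offense level: 21.
Criminal history: 8 prior points → Category A (0-8).
Level 21 falls in the 20-23 band.
Grid: Level 20-23 × Category A = 208-260 weeks.

208-260 weeks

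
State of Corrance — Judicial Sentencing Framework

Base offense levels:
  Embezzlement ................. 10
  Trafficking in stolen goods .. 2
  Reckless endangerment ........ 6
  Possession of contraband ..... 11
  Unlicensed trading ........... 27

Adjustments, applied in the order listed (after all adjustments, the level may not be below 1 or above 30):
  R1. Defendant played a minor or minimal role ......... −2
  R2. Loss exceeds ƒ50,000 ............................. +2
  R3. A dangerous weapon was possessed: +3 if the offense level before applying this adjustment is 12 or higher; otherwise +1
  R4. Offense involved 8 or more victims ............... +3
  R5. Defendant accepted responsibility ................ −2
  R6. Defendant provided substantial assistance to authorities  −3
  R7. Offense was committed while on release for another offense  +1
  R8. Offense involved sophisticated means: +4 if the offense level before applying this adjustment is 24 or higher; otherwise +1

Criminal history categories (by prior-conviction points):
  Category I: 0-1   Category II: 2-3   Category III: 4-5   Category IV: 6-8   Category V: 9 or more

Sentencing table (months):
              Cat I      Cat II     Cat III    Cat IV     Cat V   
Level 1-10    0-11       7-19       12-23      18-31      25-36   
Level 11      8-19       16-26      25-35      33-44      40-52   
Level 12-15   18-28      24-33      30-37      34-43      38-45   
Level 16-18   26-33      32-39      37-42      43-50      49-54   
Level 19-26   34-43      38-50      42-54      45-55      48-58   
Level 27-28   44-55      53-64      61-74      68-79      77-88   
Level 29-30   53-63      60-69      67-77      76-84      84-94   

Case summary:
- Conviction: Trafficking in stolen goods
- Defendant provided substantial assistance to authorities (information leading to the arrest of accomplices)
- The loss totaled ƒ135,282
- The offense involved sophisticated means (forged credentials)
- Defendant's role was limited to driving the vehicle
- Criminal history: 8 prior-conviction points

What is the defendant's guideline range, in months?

18-31 months

Base offense level for trafficking in stolen goods: 2.
R1 applies: 2 − 2 = 0.
R2 applies: 0 + 2 = 2.
R5 does not apply.
R6 applies: 2 − 3 = -1.
R7 does not apply.
R8 applies (level before this adjustment is -1 < 24, so +1): -1 + 1 = 0.
Level 0 is below the minimum of 1; floored at 1.
Final offense level: 1.
Criminal history: 8 prior points → Category IV (6-8).
Level 1 falls in the 1-10 band.
Grid: Level 1-10 × Category IV = 18-31 months.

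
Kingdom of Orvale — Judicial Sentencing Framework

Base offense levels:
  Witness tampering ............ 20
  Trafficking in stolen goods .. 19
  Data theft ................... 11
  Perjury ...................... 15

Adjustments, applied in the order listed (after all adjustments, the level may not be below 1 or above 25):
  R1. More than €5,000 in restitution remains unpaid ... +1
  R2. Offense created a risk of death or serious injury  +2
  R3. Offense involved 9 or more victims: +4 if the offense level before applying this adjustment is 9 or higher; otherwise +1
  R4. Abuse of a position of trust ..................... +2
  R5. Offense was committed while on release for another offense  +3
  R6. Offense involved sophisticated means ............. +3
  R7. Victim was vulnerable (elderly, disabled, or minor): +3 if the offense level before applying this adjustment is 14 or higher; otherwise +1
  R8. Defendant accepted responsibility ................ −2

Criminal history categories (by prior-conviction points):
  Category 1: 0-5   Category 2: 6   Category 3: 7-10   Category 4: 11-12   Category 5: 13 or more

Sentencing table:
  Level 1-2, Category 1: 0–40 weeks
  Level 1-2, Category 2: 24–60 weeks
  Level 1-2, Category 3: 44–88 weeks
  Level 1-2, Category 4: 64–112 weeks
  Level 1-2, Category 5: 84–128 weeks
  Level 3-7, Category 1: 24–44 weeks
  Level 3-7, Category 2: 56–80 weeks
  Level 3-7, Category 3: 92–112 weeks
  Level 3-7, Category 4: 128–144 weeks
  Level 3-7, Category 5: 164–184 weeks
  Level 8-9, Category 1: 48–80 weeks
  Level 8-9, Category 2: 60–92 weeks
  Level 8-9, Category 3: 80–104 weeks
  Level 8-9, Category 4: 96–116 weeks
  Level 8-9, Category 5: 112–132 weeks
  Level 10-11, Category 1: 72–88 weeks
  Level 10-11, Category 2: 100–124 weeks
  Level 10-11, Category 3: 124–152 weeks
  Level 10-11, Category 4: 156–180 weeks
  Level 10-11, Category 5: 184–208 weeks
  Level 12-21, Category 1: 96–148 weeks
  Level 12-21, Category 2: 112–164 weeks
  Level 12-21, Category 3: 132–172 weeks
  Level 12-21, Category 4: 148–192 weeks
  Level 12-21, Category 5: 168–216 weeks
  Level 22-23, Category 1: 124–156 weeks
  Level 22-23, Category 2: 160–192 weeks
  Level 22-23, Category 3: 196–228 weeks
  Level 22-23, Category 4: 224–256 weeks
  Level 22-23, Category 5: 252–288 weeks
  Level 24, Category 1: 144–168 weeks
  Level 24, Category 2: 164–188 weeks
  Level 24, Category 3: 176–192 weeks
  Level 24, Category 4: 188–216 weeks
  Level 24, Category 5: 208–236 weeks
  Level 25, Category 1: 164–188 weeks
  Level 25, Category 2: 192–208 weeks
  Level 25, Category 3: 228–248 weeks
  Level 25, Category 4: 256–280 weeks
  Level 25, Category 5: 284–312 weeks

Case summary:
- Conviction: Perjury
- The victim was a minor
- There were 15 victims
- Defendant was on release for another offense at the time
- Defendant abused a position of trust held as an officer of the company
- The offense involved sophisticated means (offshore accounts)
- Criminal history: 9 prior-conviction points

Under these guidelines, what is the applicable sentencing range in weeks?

Base offense level for perjury: 15.
R2 does not apply.
R3 applies (level before this adjustment is 15 ≥ 9, so +4): 15 + 4 = 19.
R4 applies: 19 + 2 = 21.
R5 applies: 21 + 3 = 24.
R6 applies: 24 + 3 = 27.
R7 applies (level before this adjustment is 27 ≥ 14, so +3): 27 + 3 = 30.
Level 30 exceeds the maximum of 25; capped at 25.
Final offense level: 25.
Criminal history: 9 prior points → Category 3 (7-10).
Level 25 falls in the 25 band.
Grid: Level 25 × Category 3 = 228-248 weeks.

228-248 weeks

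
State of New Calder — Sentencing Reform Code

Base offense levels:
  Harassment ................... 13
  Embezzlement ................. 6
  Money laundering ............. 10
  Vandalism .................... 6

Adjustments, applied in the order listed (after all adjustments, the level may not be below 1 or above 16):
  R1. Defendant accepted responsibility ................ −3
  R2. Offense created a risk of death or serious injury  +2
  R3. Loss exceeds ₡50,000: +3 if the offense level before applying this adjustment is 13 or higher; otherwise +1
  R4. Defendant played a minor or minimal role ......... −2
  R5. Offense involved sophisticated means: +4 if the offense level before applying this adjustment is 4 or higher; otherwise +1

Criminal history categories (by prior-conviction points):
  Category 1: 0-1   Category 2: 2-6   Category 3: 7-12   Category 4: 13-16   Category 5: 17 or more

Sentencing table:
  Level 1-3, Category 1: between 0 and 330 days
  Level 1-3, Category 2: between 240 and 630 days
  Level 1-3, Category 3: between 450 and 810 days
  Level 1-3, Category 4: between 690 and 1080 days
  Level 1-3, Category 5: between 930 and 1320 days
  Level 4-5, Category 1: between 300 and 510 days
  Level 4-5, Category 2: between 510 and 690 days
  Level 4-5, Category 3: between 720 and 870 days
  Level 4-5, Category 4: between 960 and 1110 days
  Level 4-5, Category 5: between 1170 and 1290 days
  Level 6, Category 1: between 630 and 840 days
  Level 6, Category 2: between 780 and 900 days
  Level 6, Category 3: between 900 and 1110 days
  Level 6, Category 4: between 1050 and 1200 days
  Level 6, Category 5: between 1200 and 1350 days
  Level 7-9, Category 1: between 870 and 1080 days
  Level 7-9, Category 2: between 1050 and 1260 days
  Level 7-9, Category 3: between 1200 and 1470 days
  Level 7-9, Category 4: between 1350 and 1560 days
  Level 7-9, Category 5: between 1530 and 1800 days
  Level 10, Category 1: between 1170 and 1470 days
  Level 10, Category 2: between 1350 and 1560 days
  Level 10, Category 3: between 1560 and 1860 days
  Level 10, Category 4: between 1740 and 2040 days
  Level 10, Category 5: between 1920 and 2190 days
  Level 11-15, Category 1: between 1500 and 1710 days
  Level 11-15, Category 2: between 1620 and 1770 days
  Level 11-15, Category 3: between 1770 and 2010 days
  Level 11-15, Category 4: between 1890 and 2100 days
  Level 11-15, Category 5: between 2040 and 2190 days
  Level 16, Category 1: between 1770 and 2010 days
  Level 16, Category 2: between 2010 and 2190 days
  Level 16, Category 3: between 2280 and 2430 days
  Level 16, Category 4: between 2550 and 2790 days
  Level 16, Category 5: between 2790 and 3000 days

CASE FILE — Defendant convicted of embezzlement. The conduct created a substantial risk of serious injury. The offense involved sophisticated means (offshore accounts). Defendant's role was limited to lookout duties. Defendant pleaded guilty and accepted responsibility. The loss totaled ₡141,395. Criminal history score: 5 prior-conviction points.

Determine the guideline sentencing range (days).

Base offense level for embezzlement: 6.
R1 applies: 6 − 3 = 3.
R2 applies: 3 + 2 = 5.
R3 applies (level before this adjustment is 5 < 13, so +1): 5 + 1 = 6.
R4 applies: 6 − 2 = 4.
R5 applies (level before this adjustment is 4 ≥ 4, so +4): 4 + 4 = 8.
Final offense level: 8.
Criminal history: 5 prior points → Category 2 (2-6).
Level 8 falls in the 7-9 band.
Grid: Level 7-9 × Category 2 = 1050-1260 days.

1050-1260 days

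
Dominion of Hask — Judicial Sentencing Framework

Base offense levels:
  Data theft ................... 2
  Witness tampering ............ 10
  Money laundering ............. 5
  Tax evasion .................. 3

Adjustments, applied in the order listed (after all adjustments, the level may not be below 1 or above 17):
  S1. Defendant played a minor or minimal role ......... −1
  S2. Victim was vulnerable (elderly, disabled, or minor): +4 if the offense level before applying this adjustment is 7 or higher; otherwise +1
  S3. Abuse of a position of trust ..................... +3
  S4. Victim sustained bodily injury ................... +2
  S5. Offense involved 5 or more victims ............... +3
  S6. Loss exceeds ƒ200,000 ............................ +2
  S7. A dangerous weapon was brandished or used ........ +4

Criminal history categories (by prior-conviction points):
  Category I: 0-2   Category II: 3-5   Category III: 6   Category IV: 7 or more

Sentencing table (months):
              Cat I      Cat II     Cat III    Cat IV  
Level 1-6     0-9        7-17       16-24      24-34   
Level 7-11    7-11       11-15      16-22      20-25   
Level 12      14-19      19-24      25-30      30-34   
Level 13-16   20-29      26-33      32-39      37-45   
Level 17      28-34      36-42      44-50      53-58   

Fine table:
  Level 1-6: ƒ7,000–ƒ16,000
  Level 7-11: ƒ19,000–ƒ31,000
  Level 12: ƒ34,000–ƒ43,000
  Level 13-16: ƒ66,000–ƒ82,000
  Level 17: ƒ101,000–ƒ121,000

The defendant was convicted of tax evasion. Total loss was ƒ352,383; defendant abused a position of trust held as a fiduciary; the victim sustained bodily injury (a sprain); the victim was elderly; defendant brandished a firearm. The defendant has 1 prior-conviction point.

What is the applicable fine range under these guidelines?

ƒ66,000–ƒ82,000

Base offense level for tax evasion: 3.
S1 does not apply.
S2 applies (level before this adjustment is 3 < 7, so +1): 3 + 1 = 4.
S3 applies: 4 + 3 = 7.
S4 applies: 7 + 2 = 9.
S6 applies: 9 + 2 = 11.
S7 applies: 11 + 4 = 15.
Final offense level: 15.
Level 15 falls in the 13-16 band.
Fine table: Level 13-16 → ƒ66,000–ƒ82,000.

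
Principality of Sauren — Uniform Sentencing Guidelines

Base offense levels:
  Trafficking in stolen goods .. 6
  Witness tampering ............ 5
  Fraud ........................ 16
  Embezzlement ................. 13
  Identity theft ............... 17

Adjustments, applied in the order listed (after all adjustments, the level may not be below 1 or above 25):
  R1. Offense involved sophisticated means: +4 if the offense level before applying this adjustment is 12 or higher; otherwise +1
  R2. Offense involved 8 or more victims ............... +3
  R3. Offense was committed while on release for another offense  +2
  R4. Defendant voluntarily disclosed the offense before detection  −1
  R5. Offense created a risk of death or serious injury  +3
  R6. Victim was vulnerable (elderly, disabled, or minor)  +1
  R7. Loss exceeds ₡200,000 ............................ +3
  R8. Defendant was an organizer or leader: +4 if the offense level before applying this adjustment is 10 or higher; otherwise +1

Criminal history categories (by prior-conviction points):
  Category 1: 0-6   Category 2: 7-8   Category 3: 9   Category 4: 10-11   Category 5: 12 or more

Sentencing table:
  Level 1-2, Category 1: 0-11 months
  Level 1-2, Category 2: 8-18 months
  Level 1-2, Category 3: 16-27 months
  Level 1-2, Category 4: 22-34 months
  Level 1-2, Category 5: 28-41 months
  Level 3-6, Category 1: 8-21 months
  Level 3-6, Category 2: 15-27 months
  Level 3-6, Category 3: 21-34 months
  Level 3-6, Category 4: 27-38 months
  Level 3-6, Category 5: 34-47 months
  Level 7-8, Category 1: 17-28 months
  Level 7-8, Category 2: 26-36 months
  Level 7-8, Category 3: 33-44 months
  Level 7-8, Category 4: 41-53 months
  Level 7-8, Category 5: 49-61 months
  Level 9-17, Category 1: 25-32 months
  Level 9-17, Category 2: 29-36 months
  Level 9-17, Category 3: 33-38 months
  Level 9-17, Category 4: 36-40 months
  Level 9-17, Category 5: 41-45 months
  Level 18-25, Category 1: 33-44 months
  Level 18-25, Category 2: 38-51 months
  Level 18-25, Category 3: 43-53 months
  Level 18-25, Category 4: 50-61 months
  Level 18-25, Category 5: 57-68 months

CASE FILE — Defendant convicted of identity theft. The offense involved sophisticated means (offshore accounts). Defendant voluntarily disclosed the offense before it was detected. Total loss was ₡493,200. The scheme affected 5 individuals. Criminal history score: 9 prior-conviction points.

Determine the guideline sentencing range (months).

43-53 months

Base offense level for identity theft: 17.
R1 applies (level before this adjustment is 17 ≥ 12, so +4): 17 + 4 = 21.
R2 does not apply.
R4 applies: 21 − 1 = 20.
R5 does not apply.
R6 does not apply.
R7 applies: 20 + 3 = 23.
R8 does not apply.
Final offense level: 23.
Criminal history: 9 prior points → Category 3 (9).
Level 23 falls in the 18-25 band.
Grid: Level 18-25 × Category 3 = 43-53 months.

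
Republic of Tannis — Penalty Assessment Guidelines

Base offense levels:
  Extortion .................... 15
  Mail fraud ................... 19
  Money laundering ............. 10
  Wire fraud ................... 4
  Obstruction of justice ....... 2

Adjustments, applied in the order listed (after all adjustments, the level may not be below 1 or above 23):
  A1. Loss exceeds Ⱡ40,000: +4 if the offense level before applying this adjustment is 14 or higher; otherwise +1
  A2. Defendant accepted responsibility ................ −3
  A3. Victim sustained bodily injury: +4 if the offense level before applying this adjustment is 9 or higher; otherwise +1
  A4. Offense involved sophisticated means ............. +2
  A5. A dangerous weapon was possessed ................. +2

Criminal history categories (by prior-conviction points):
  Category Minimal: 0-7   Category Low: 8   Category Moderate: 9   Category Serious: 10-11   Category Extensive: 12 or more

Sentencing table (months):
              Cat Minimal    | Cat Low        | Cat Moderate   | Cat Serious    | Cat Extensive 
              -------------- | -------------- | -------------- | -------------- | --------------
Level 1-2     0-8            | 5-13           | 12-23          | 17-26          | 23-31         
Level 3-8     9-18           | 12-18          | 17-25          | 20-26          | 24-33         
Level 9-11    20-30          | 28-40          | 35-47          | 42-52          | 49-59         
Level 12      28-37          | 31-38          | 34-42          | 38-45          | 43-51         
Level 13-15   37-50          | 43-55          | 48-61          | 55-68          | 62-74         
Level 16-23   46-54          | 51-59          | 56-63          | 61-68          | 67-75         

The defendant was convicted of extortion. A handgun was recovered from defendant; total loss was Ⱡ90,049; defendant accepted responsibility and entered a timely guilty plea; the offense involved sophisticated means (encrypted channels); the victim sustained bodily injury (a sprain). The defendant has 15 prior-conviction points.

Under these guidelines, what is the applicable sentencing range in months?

67-75 months

Base offense level for extortion: 15.
A1 applies (level before this adjustment is 15 ≥ 14, so +4): 15 + 4 = 19.
A2 applies: 19 − 3 = 16.
A3 applies (level before this adjustment is 16 ≥ 9, so +4): 16 + 4 = 20.
A4 applies: 20 + 2 = 22.
A5 applies: 22 + 2 = 24.
Level 24 exceeds the maximum of 23; capped at 23.
Final offense level: 23.
Criminal history: 15 prior points → Category Extensive (12+).
Level 23 falls in the 16-23 band.
Grid: Level 16-23 × Category Extensive = 67-75 months.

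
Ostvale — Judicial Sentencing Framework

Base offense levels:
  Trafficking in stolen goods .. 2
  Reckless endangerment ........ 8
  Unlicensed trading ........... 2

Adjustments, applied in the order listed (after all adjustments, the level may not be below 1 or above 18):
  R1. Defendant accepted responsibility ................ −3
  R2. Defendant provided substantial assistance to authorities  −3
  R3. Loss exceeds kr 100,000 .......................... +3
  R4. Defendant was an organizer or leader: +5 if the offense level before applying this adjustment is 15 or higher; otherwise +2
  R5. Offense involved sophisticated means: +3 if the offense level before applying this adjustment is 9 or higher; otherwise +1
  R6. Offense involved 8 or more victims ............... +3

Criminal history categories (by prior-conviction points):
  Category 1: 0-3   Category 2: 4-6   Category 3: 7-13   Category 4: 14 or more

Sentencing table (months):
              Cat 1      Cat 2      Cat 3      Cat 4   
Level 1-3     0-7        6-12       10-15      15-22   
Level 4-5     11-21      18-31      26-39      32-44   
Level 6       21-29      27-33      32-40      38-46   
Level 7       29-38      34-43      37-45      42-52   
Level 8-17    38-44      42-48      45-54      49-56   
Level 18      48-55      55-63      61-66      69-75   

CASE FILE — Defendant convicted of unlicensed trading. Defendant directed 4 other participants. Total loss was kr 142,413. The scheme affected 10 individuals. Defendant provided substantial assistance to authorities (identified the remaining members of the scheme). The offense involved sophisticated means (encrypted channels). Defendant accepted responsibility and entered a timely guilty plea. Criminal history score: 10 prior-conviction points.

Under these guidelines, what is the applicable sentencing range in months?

Base offense level for unlicensed trading: 2.
R1 applies: 2 − 3 = -1.
R2 applies: -1 − 3 = -4.
R3 applies: -4 + 3 = -1.
R4 applies (level before this adjustment is -1 < 15, so +2): -1 + 2 = 1.
R5 applies (level before this adjustment is 1 < 9, so +1): 1 + 1 = 2.
R6 applies: 2 + 3 = 5.
Final offense level: 5.
Criminal history: 10 prior points → Category 3 (7-13).
Level 5 falls in the 4-5 band.
Grid: Level 4-5 × Category 3 = 26-39 months.

26-39 months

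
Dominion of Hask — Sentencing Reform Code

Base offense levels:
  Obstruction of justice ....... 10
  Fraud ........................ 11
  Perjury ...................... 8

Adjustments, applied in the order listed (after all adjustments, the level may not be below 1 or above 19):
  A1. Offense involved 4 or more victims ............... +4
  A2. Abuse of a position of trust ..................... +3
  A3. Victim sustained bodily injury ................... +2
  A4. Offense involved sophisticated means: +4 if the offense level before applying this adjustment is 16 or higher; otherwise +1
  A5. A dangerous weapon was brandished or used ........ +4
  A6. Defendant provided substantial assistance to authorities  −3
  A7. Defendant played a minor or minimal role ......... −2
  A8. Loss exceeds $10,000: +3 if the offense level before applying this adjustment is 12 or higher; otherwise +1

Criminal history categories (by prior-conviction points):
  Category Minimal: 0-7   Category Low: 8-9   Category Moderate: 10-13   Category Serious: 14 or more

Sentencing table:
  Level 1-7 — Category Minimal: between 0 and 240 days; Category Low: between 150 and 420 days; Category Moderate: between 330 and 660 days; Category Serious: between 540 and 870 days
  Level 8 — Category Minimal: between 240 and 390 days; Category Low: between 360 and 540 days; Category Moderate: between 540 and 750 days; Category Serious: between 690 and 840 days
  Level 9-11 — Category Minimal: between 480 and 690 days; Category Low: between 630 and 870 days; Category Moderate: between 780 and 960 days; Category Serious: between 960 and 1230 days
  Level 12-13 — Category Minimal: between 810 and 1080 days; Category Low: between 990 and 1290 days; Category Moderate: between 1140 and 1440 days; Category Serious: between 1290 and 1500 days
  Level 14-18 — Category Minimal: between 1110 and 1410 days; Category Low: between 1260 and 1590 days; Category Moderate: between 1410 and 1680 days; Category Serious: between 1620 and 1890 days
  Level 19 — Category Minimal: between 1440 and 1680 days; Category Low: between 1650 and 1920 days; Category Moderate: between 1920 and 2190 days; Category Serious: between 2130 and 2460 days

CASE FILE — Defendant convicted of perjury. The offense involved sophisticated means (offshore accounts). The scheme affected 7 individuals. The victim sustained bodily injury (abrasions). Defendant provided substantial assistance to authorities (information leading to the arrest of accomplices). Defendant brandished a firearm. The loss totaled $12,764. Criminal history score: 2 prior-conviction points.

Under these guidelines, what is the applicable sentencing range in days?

Base offense level for perjury: 8.
A1 applies: 8 + 4 = 12.
A3 applies: 12 + 2 = 14.
A4 applies (level before this adjustment is 14 < 16, so +1): 14 + 1 = 15.
A5 applies: 15 + 4 = 19.
A6 applies: 19 − 3 = 16.
A7 does not apply.
A8 applies (level before this adjustment is 16 ≥ 12, so +3): 16 + 3 = 19.
Final offense level: 19.
Criminal history: 2 prior points → Category Minimal (0-7).
Level 19 falls in the 19 band.
Grid: Level 19 × Category Minimal = 1440-1680 days.

1440-1680 days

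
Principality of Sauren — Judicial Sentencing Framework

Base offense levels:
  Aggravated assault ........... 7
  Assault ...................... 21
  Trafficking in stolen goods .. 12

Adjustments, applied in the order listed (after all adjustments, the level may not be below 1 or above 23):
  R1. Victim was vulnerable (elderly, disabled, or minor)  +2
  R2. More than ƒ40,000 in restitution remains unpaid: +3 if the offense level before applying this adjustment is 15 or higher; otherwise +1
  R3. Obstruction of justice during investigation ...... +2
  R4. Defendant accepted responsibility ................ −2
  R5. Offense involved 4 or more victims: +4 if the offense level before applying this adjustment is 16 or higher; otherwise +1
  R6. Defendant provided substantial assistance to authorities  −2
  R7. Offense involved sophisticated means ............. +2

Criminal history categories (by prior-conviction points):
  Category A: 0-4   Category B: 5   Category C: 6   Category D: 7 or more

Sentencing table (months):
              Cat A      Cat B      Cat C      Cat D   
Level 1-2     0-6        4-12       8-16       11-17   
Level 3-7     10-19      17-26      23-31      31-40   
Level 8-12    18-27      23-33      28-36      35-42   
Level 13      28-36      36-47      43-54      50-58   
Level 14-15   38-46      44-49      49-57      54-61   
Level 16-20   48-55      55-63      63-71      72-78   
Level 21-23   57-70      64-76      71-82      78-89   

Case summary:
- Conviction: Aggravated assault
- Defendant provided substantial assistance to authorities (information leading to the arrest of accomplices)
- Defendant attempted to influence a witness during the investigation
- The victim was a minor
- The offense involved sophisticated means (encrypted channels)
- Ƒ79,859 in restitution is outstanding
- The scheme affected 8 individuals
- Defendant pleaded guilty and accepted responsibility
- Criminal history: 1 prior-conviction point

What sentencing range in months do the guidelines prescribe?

18-27 months

Base offense level for aggravated assault: 7.
R1 applies: 7 + 2 = 9.
R2 applies (level before this adjustment is 9 < 15, so +1): 9 + 1 = 10.
R3 applies: 10 + 2 = 12.
R4 applies: 12 − 2 = 10.
R5 applies (level before this adjustment is 10 < 16, so +1): 10 + 1 = 11.
R6 applies: 11 − 2 = 9.
R7 applies: 9 + 2 = 11.
Final offense level: 11.
Criminal history: 1 prior point → Category A (0-4).
Level 11 falls in the 8-12 band.
Grid: Level 8-12 × Category A = 18-27 months.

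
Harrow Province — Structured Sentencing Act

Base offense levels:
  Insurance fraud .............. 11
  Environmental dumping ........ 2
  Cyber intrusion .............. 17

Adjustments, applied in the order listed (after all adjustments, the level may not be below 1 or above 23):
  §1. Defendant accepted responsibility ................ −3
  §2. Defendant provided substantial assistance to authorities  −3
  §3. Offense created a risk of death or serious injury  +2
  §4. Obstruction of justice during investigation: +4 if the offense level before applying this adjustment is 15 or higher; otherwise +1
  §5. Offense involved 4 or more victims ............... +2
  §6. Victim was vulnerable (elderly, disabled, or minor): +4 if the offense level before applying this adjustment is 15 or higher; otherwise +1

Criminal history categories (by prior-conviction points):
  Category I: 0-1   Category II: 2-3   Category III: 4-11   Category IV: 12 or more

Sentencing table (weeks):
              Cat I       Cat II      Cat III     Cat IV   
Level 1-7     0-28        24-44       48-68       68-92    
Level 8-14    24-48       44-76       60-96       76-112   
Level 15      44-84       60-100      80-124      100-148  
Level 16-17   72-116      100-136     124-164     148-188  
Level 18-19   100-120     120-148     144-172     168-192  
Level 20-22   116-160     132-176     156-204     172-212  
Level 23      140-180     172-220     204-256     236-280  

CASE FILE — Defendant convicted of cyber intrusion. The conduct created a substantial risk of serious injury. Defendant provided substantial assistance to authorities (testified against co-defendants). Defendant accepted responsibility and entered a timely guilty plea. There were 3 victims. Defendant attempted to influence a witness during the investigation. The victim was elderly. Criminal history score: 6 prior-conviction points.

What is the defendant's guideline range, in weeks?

Base offense level for cyber intrusion: 17.
§1 applies: 17 − 3 = 14.
§2 applies: 14 − 3 = 11.
§3 applies: 11 + 2 = 13.
§4 applies (level before this adjustment is 13 < 15, so +1): 13 + 1 = 14.
§6 applies (level before this adjustment is 14 < 15, so +1): 14 + 1 = 15.
Final offense level: 15.
Criminal history: 6 prior points → Category III (4-11).
Level 15 falls in the 15 band.
Grid: Level 15 × Category III = 80-124 weeks.

80-124 weeks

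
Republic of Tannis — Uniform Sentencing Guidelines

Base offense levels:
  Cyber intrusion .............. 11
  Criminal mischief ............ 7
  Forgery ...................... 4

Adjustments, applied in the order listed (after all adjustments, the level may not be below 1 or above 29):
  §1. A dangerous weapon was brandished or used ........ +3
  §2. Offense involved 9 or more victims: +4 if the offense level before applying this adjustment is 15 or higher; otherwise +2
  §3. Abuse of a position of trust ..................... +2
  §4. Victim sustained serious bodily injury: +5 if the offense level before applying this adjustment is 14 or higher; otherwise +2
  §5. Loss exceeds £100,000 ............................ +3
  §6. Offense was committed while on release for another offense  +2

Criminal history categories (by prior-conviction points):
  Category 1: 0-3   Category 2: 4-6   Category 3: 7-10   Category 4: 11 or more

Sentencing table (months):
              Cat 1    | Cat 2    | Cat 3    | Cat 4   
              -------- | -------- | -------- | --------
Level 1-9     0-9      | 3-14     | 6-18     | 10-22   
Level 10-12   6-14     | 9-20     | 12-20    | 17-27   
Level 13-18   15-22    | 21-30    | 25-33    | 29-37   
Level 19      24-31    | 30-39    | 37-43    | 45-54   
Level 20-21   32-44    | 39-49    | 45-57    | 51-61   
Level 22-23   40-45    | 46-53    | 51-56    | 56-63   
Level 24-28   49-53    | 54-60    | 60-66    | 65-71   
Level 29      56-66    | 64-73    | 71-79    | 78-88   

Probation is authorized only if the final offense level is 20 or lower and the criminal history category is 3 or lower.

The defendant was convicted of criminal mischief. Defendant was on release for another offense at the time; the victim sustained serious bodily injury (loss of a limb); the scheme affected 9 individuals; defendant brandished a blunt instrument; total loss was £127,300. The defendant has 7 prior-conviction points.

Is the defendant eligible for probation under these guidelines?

Base offense level for criminal mischief: 7.
§1 applies: 7 + 3 = 10.
§2 applies (level before this adjustment is 10 < 15, so +2): 10 + 2 = 12.
§3 does not apply.
§4 applies (level before this adjustment is 12 < 14, so +2): 12 + 2 = 14.
§5 applies: 14 + 3 = 17.
§6 applies: 17 + 2 = 19.
Final offense level: 19.
Criminal history: 7 prior points → Category 3 (7-10).
Level 19 falls in the 19 band.
Grid: Level 19 × Category 3 = 37-43 months.
Probation check: level 19 ≤ 20 and category 3 ≤ 3 → eligible.

Yes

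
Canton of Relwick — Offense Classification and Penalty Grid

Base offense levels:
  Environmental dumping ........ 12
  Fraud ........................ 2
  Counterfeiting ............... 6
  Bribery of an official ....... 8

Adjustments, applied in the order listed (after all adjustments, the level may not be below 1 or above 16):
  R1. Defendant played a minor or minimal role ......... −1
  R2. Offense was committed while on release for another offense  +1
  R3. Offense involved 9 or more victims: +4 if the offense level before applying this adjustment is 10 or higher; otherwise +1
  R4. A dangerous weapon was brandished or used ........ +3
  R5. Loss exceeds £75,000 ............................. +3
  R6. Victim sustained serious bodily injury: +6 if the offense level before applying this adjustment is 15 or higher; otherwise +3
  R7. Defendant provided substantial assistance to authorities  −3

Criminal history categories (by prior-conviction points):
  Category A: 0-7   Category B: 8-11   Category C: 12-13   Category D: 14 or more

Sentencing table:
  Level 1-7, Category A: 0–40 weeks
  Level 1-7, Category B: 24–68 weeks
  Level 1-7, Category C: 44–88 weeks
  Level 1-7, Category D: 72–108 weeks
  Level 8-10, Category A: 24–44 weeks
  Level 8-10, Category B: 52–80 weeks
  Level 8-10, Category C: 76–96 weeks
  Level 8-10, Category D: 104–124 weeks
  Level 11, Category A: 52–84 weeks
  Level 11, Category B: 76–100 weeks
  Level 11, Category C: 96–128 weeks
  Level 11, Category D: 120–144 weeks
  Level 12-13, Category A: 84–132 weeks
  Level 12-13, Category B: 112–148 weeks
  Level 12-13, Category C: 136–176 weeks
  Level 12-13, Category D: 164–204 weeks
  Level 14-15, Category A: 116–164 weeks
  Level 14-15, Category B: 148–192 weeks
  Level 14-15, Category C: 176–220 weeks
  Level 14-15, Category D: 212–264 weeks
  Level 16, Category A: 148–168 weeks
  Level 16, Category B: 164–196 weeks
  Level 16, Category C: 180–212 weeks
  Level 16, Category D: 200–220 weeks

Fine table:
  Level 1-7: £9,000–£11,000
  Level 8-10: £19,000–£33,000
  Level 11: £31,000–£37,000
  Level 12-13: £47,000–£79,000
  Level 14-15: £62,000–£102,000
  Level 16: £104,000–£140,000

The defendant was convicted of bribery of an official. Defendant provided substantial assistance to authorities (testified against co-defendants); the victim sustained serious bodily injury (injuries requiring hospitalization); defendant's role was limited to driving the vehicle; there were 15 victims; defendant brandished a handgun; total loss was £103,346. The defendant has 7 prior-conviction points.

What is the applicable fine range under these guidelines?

£62,000–£102,000

Base offense level for bribery of an official: 8.
R1 applies: 8 − 1 = 7.
R2 does not apply.
R3 applies (level before this adjustment is 7 < 10, so +1): 7 + 1 = 8.
R4 applies: 8 + 3 = 11.
R5 applies: 11 + 3 = 14.
R6 applies (level before this adjustment is 14 < 15, so +3): 14 + 3 = 17.
R7 applies: 17 − 3 = 14.
Final offense level: 14.
Level 14 falls in the 14-15 band.
Fine table: Level 14-15 → £62,000–£102,000.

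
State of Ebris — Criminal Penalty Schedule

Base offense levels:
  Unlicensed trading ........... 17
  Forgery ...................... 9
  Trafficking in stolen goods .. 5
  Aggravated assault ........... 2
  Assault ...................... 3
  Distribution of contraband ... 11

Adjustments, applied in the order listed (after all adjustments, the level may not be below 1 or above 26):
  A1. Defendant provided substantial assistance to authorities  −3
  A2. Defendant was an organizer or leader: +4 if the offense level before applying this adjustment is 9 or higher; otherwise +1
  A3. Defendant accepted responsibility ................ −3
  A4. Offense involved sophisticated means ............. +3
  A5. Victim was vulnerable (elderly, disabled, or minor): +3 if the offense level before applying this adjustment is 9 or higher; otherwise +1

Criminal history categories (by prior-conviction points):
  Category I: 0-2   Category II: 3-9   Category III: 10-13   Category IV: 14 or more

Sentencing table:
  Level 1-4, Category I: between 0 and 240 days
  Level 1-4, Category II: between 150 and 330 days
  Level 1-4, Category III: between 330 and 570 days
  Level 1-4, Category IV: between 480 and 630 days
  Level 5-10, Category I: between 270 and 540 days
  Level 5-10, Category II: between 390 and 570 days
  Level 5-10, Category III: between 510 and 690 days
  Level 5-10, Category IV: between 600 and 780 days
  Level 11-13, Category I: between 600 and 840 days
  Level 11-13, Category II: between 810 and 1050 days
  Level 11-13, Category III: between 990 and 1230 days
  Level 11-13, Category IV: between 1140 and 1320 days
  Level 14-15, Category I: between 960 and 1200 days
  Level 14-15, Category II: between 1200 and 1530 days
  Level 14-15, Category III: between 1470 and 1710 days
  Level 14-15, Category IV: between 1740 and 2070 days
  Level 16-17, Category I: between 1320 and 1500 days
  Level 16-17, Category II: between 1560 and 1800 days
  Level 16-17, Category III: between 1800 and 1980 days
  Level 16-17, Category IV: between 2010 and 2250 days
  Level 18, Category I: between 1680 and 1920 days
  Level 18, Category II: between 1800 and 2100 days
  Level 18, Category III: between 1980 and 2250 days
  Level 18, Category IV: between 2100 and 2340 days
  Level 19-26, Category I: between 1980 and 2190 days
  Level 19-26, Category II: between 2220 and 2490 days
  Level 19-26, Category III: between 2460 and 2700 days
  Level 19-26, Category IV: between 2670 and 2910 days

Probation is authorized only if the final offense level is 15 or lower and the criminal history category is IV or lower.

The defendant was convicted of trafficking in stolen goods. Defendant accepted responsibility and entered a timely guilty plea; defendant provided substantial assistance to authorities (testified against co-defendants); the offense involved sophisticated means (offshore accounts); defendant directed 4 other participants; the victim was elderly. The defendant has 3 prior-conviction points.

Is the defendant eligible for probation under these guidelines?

Yes

Base offense level for trafficking in stolen goods: 5.
A1 applies: 5 − 3 = 2.
A2 applies (level before this adjustment is 2 < 9, so +1): 2 + 1 = 3.
A3 applies: 3 − 3 = 0.
A4 applies: 0 + 3 = 3.
A5 applies (level before this adjustment is 3 < 9, so +1): 3 + 1 = 4.
Final offense level: 4.
Criminal history: 3 prior points → Category II (3-9).
Level 4 falls in the 1-4 band.
Grid: Level 1-4 × Category II = 150-330 days.
Probation check: level 4 ≤ 15 and category II ≤ IV → eligible.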